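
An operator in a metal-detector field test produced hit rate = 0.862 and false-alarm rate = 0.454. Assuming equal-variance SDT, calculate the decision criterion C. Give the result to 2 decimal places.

z(H) = z(0.862) = 1.089
z(FA) = z(0.454) = -0.116
c = −½·[z(H) + z(FA)] = −0.5 × (1.089 + (-0.116)) = -0.4865
c < 0: the operator has a liberal response bias.

C = -0.49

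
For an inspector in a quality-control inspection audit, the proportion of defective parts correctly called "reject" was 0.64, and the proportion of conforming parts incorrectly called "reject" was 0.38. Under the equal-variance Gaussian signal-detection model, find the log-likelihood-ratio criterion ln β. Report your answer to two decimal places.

ln β = -0.02

z(H) = 0.358
z(FA) = -0.305
ln β = −½·[z(H)² − z(FA)²] = −0.5 × (0.128 − 0.093) = -0.0175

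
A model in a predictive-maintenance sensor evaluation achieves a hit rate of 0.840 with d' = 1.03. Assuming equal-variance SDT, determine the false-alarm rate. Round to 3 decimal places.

false-alarm rate = 0.486

z(hit rate) = z(0.840) = 0.9945
z(FA) = z(H) − d' = 0.9945 − 1.03 = -0.0355
false-alarm rate = Φ(-0.0355) = 0.4858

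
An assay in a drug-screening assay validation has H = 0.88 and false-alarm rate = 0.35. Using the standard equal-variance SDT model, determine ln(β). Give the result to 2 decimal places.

Φ⁻¹(H) = Φ⁻¹(0.88) = 1.175
Φ⁻¹(FA) = Φ⁻¹(0.35) = -0.385
ln β = −½·[z(H)² − z(FA)²] = −0.5 × (1.381 − 0.148) = -0.6165

ln β = -0.62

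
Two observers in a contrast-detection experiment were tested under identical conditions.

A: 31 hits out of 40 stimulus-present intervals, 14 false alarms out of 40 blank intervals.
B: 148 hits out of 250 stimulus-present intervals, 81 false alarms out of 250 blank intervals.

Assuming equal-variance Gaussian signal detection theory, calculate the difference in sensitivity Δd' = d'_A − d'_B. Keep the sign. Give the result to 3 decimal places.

Δd' = 0.452

A: z(0.7750) = 0.7554, z(0.3500) = -0.3853, d' = 1.1407
B: z(0.5920) = 0.2327, z(0.3240) = -0.4565, d' = 0.6892
Δd' = d'_A − d'_B = 1.1407 − 0.6892 = 0.4515
A has the higher sensitivity.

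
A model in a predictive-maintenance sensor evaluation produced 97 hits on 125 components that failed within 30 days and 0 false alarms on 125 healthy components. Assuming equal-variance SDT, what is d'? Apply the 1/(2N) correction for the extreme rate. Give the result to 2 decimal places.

The false-alarm rate is 0/125 = 0, so apply the 1/(2N) correction: FA → 1/(2·125) = 0.00400.
z(H) = z(0.77600) = 0.759
z(FA) = z(0.00400) = -2.652
d' = 0.759 − (-2.652) = 3.411

d' = 3.41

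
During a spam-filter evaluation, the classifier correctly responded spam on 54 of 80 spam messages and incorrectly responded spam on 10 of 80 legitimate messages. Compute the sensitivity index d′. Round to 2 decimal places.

d′ = 1.60

H = 54/80 = 0.6750
FA = 10/80 = 0.1250
z(H) = z(0.6750) = 0.454
z(FA) = z(0.1250) = -1.150
d' = z(H) − z(FA) = 0.454 − (-1.150) = 1.604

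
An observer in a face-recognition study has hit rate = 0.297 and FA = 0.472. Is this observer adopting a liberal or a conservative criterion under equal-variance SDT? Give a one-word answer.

conservative

z(H) = -0.533, z(FA) = -0.070
c = −½·(z(H) + z(FA)) = 0.3015
c > 0 → conservative criterion (biased toward responding “no”).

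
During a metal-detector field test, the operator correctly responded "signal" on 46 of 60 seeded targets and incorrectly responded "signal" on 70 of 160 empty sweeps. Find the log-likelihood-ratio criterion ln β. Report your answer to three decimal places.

ln β = -0.253

H = 46/60 = 0.7667
FA = 70/160 = 0.4375
z(H) = z(0.7667) = 0.7280
z(FA) = z(0.4375) = -0.1573
ln β = −½·[z(H)² − z(FA)²] = −0.5 × (0.5300 − 0.0247) = -0.25265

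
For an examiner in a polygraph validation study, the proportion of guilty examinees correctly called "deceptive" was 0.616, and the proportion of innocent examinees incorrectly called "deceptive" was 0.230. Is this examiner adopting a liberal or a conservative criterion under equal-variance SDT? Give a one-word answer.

conservative

z(H) = 0.295, z(FA) = -0.739
c = −½·(z(H) + z(FA)) = 0.222
c > 0 → conservative criterion (biased toward responding “no”).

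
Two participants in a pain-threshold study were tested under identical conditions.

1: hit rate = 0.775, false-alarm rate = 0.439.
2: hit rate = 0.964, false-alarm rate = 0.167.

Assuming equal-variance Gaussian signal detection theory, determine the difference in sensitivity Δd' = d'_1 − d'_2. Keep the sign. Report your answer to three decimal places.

1: z(0.775) = 0.7554, z(0.439) = -0.1535, d' = 0.9089
2: z(0.964) = 1.7991, z(0.167) = -0.9661, d' = 2.7652
Δd' = d'_1 − d'_2 = 0.9089 − 2.7652 = -1.8563
2 has the higher sensitivity.

Δd' = -1.856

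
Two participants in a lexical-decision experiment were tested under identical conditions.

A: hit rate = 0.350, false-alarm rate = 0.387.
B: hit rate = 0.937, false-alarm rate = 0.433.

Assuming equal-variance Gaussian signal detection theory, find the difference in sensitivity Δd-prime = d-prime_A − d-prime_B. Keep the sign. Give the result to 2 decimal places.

A: z(0.350) = -0.385, z(0.387) = -0.287, d' = -0.098
B: z(0.937) = 1.530, z(0.433) = -0.169, d' = 1.699
Δd' = d'_A − d'_B = -0.098 − 1.699 = -1.797
B has the higher sensitivity.

Δd-prime = -1.80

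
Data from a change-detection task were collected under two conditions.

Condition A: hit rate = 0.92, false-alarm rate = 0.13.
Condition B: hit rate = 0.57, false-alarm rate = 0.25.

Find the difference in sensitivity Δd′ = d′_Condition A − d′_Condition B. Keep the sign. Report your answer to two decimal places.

Condition A: z(0.92) = 1.405, z(0.13) = -1.126, d' = 2.531
Condition B: z(0.57) = 0.176, z(0.25) = -0.674, d' = 0.850
Δd' = d'_Condition A − d'_Condition B = 2.531 − 0.850 = 1.681
Condition A has the higher sensitivity.

Δd′ = 1.68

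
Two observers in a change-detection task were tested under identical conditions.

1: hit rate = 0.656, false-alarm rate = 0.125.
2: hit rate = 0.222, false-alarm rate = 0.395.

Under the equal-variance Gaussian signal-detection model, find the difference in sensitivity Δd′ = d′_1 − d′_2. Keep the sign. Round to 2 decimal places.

Δd′ = 2.05

1: z(0.656) = 0.402, z(0.125) = -1.150, d' = 1.552
2: z(0.222) = -0.765, z(0.395) = -0.266, d' = -0.499
Δd' = d'_1 − d'_2 = 1.552 − (-0.499) = 2.051
1 has the higher sensitivity.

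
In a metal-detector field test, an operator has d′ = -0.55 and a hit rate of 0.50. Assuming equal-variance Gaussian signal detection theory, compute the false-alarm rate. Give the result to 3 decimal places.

z(hit rate) = z(0.50) = 0.0000
z(FA) = z(H) − d' = 0.0000 − (-0.55) = 0.5500
false-alarm rate = Φ(0.5500) = 0.7088

false-alarm rate = 0.709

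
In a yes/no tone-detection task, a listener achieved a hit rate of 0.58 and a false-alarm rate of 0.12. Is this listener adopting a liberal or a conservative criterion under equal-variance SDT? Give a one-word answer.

conservative

z(H) = 0.202, z(FA) = -1.175
c = −½·(z(H) + z(FA)) = 0.4865
c > 0 → conservative criterion (biased toward responding “no”).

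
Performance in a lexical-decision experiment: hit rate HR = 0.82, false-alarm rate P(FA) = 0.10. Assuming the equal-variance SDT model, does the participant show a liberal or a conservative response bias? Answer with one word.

z(H) = 0.915, z(FA) = -1.282
c = −½·(z(H) + z(FA)) = 0.1835
c > 0 → conservative criterion (biased toward responding “no”).

conservative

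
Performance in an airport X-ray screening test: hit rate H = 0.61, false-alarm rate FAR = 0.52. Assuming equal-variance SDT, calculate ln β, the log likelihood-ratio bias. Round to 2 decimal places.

ln β = -0.04

z(0.61) = 0.279, z(0.52) = 0.050
ln β = −½·[z(H)² − z(FA)²] = −0.5 × (0.078 − 0.003) = -0.0375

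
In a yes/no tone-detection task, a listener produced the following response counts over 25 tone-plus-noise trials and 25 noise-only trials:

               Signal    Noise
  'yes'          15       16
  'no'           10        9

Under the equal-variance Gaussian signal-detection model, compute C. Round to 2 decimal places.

C = -0.31

H = 15/25 = 0.6000
FA = 16/25 = 0.6400
Φ⁻¹(H) = Φ⁻¹(0.6000) = 0.2533
Φ⁻¹(FA) = Φ⁻¹(0.6400) = 0.3585
c = −½·[z(H) + z(FA)] = −0.5 × (0.2533 + 0.3585) = -0.3059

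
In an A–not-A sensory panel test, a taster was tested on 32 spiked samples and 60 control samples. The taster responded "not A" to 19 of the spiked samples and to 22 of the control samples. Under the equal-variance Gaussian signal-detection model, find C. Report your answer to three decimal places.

C = 0.052

H = 19/32 = 0.5938
FA = 22/60 = 0.3667
z(H) = 0.2373
z(FA) = -0.3406
c = −½·[z(H) + z(FA)] = −0.5 × (0.2373 + (-0.3406)) = 0.05165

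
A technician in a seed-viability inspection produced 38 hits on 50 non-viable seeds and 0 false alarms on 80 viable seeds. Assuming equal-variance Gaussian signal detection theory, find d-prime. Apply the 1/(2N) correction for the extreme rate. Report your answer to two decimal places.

d-prime = 3.20

The false-alarm rate is 0/80 = 0, so apply the 1/(2N) correction: FA → 1/(2·80) = 0.00625.
z(H) = z(0.76000) = 0.706
z(FA) = z(0.00625) = -2.498
d' = 0.706 − (-2.498) = 3.204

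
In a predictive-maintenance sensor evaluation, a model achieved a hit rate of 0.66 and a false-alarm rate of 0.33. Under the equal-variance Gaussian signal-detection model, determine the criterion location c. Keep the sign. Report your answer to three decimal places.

c = 0.014

Φ⁻¹(0.66) = 0.4125, Φ⁻¹(0.33) = -0.4399
c = −½·[z(H) + z(FA)] = −0.5 × (0.4125 + (-0.4399)) = 0.0137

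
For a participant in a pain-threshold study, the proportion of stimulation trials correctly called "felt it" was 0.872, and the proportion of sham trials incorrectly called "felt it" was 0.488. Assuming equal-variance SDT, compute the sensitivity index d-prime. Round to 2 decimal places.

d-prime = 1.17

Φ⁻¹(H) = Φ⁻¹(0.872) = 1.1359
Φ⁻¹(FA) = Φ⁻¹(0.488) = -0.0301
d' = z(H) − z(FA) = 1.1359 − (-0.0301) = 1.1660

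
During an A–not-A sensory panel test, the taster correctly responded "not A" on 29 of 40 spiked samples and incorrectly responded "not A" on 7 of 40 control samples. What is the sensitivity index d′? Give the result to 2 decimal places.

H = 29/40 = 0.7250
FA = 7/40 = 0.1750
z(0.7250) = 0.598, z(0.1750) = -0.935
d' = z(H) − z(FA) = 0.598 − (-0.935) = 1.533

d′ = 1.53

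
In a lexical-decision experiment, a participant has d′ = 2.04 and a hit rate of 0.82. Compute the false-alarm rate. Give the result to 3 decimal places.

false-alarm rate = 0.130

z(hit rate) = z(0.82) = 0.9154
z(FA) = z(H) − d' = 0.9154 − 2.04 = -1.1246
false-alarm rate = Φ(-1.1246) = 0.1304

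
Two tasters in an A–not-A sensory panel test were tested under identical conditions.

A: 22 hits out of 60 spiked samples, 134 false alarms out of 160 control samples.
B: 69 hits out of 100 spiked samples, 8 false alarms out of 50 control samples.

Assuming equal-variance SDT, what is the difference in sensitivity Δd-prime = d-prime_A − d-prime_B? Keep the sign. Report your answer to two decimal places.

Δd-prime = -2.82

A: z(0.3667) = -0.341, z(0.8375) = 0.984, d' = -1.325
B: z(0.6900) = 0.496, z(0.1600) = -0.994, d' = 1.490
Δd' = d'_A − d'_B = -1.325 − 1.490 = -2.815
B has the higher sensitivity.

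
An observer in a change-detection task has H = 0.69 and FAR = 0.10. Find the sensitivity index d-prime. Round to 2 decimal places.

z(H) = z(0.69) = 0.4959
z(FA) = z(0.10) = -1.2816
d' = z(H) − z(FA) = 0.4959 − (-1.2816) = 1.7775

d-prime = 1.78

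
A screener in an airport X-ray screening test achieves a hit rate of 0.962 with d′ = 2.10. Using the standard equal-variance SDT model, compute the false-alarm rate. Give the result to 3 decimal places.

z(hit rate) = z(0.962) = 1.7744
z(FA) = z(H) − d' = 1.7744 − 2.10 = -0.3256
false-alarm rate = Φ(-0.3256) = 0.3724

false-alarm rate = 0.372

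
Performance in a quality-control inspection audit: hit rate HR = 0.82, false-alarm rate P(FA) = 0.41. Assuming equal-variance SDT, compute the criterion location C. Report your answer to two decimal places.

C = -0.34

z(H) = z(0.82) = 0.9154
z(FA) = z(0.41) = -0.2275
c = −½·[z(H) + z(FA)] = −0.5 × (0.9154 + (-0.2275)) = -0.34395
c < 0: the inspector has a liberal response bias.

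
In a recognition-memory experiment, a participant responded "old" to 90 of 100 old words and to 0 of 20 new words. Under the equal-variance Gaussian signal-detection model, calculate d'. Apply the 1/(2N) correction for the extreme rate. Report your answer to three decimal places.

d' = 3.242

The false-alarm rate is 0/20 = 0, so apply the 1/(2N) correction: FA → 1/(2·20) = 0.02500.
z(H) = z(0.90000) = 1.2816
z(FA) = z(0.02500) = -1.9600
d' = 1.2816 − (-1.9600) = 3.2416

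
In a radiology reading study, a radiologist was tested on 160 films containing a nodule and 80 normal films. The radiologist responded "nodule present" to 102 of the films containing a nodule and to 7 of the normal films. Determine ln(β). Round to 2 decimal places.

H = 102/160 = 0.6375
FA = 7/80 = 0.0875
z(0.6375) = 0.352, z(0.0875) = -1.356
ln β = −½·[z(H)² − z(FA)²] = −0.5 × (0.124 − 1.839) = 0.8575

ln β = 0.86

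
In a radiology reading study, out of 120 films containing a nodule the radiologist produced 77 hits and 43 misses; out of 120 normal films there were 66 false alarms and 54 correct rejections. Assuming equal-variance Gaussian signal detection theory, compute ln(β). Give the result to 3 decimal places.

H = 77/120 = 0.6417
FA = 66/120 = 0.5500
z(0.6417) = 0.3630, z(0.5500) = 0.1257
ln β = −½·[z(H)² − z(FA)²] = −0.5 × (0.1318 − 0.0158) = -0.0580

ln β = -0.058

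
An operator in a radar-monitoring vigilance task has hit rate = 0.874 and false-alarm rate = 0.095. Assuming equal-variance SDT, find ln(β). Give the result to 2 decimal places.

ln β = 0.20

z(0.874) = 1.146, z(0.095) = -1.311
ln β = −½·[z(H)² − z(FA)²] = −0.5 × (1.313 − 1.719) = 0.203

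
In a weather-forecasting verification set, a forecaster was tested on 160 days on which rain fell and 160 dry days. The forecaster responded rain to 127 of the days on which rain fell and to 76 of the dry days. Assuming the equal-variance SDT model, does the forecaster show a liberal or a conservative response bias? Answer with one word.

liberal

z(H) = 0.820, z(FA) = -0.063
c = −½·(z(H) + z(FA)) = -0.3785
c < 0 → liberal criterion (biased toward responding “yes”).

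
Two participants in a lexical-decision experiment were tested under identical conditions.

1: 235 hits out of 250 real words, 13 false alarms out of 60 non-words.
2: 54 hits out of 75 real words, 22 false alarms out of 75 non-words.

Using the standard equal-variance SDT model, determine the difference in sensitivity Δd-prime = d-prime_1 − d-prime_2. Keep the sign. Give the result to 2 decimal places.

1: z(0.9400) = 1.555, z(0.2167) = -0.783, d' = 2.338
2: z(0.7200) = 0.583, z(0.2933) = -0.544, d' = 1.127
Δd' = d'_1 − d'_2 = 2.338 − 1.127 = 1.211
1 has the higher sensitivity.

Δd-prime = 1.21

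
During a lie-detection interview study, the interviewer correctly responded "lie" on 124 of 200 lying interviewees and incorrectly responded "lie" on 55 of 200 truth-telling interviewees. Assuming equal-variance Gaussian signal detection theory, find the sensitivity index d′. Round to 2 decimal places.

d′ = 0.90

H = 124/200 = 0.6200
FA = 55/200 = 0.2750
z(H) = z(0.6200) = 0.3055
z(FA) = z(0.2750) = -0.5978
d' = z(H) − z(FA) = 0.3055 − (-0.5978) = 0.9033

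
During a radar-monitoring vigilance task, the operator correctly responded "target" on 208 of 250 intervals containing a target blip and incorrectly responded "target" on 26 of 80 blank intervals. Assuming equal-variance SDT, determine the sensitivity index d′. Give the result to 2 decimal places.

d′ = 1.42

H = 208/250 = 0.8320
FA = 26/80 = 0.3250
z(H) = 0.962
z(FA) = -0.454
d' = z(H) − z(FA) = 0.962 − (-0.454) = 1.416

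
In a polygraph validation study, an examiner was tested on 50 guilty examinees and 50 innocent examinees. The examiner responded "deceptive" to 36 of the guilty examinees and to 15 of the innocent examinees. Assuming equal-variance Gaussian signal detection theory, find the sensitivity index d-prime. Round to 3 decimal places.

H = 36/50 = 0.7200
FA = 15/50 = 0.3000
Φ⁻¹(0.7200) = 0.5828, Φ⁻¹(0.3000) = -0.5244
d' = z(H) − z(FA) = 0.5828 − (-0.5244) = 1.1072

d-prime = 1.107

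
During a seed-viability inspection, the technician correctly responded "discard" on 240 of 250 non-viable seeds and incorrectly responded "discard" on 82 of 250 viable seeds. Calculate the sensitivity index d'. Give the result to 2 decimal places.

H = 240/250 = 0.9600
FA = 82/250 = 0.3280
z(H) = 1.751
z(FA) = -0.445
d' = z(H) − z(FA) = 1.751 − (-0.445) = 2.196

d' = 2.20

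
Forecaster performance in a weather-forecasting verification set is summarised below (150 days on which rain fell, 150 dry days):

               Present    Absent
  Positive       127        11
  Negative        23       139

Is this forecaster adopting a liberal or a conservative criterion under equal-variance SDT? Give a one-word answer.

conservative

z(H) = 1.022, z(FA) = -1.451
c = −½·(z(H) + z(FA)) = 0.2145
c > 0 → conservative criterion (biased toward responding “no”).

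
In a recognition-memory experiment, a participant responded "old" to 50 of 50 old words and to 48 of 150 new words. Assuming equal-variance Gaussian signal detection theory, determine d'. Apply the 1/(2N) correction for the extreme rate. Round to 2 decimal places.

The hit rate is 50/50 = 1, so apply the 1/(2N) correction: H → 1 − 1/(2·50) = 0.99000.
z(H) = z(0.99000) = 2.326
z(FA) = z(0.32000) = -0.468
d' = 2.326 − (-0.468) = 2.794

d' = 2.79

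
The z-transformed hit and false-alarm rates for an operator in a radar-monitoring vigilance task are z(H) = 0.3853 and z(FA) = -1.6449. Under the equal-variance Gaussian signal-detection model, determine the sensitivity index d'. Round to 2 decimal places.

d' = z(H) − z(FA) = 0.3853 − (-1.6449) = 2.0302

d' = 2.03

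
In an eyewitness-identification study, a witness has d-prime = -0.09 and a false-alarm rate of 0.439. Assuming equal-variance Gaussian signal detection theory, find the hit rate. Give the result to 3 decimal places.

hit rate = 0.404

z(false-alarm rate) = z(0.439) = -0.1535
z(H) = z(FA) + d' = -0.1535 + (-0.09) = -0.2435
hit rate = Φ(-0.2435) = 0.4038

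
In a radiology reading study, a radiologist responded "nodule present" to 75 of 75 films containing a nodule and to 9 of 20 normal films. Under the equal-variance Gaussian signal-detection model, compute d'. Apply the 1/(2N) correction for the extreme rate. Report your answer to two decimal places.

The hit rate is 75/75 = 1, so apply the 1/(2N) correction: H → 1 − 1/(2·75) = 0.99333.
z(H) = z(0.99333) = 2.475
z(FA) = z(0.45000) = -0.126
d' = 2.475 − (-0.126) = 2.601

d' = 2.60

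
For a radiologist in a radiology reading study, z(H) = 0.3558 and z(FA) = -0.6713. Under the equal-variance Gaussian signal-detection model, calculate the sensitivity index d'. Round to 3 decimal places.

d' = z(H) − z(FA) = 0.3558 − (-0.6713) = 1.0271

d' = 1.027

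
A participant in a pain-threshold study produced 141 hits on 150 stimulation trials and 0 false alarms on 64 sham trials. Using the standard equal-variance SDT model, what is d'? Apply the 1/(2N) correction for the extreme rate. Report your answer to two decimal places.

The false-alarm rate is 0/64 = 0, so apply the 1/(2N) correction: FA → 1/(2·64) = 0.00781.
z(H) = z(0.94000) = 1.555
z(FA) = z(0.00781) = -2.418
d' = 1.555 − (-2.418) = 3.973

d' = 3.97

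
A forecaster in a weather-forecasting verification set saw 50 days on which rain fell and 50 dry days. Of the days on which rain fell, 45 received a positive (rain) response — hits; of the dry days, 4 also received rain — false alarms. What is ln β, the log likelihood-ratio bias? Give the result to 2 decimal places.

H = 45/50 = 0.9000
FA = 4/50 = 0.0800
z(0.9000) = 1.282, z(0.0800) = -1.405
ln β = −½·[z(H)² − z(FA)²] = −0.5 × (1.644 − 1.974) = 0.165

ln β = 0.17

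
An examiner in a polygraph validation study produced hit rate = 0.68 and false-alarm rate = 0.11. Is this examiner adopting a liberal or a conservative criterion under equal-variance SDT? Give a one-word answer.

conservative

z(H) = 0.468, z(FA) = -1.227
c = −½·(z(H) + z(FA)) = 0.3795
c > 0 → conservative criterion (biased toward responding “no”).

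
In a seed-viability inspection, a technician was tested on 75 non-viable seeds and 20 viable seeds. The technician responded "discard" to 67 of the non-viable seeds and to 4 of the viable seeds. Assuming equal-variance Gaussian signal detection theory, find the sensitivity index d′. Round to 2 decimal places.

H = 67/75 = 0.8933
FA = 4/20 = 0.2000
z(H) = 1.244
z(FA) = -0.842
d' = z(H) − z(FA) = 1.244 − (-0.842) = 2.086

d′ = 2.09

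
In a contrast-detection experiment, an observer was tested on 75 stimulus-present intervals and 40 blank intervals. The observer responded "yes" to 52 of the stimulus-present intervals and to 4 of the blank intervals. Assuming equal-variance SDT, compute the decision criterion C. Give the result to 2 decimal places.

C = 0.39

H = 52/75 = 0.6933
FA = 4/40 = 0.1000
z(H) = 0.505
z(FA) = -1.282
c = −½·[z(H) + z(FA)] = −0.5 × (0.505 + (-1.282)) = 0.3885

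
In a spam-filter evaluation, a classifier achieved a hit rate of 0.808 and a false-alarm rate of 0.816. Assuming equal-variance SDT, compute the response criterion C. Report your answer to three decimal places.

z(H) = 0.8705
z(FA) = 0.9002
c = −½·[z(H) + z(FA)] = −0.5 × (0.8705 + 0.9002) = -0.88535
c < 0: the classifier has a liberal response bias.

C = -0.885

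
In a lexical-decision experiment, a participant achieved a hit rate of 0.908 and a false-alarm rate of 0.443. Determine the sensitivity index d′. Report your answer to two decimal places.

d′ = 1.47

Φ⁻¹(0.908) = 1.329, Φ⁻¹(0.443) = -0.143
d' = z(H) − z(FA) = 1.329 − (-0.143) = 1.472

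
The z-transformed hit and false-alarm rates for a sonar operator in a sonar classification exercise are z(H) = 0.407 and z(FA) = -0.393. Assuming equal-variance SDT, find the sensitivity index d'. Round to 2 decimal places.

d' = 0.80

d' = z(H) − z(FA) = 0.407 − (-0.393) = 0.800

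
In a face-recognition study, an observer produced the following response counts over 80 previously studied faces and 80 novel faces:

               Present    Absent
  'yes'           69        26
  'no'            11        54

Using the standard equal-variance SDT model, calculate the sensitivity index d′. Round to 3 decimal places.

H = 69/80 = 0.8625
FA = 26/80 = 0.3250
Φ⁻¹(0.8625) = 1.0916, Φ⁻¹(0.3250) = -0.4538
d' = z(H) − z(FA) = 1.0916 − (-0.4538) = 1.5454

d′ = 1.545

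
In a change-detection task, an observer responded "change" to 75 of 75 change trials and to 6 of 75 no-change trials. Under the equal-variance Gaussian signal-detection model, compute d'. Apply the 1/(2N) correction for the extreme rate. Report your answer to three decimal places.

The hit rate is 75/75 = 1, so apply the 1/(2N) correction: H → 1 − 1/(2·75) = 0.99333.
z(H) = z(0.99333) = 2.4746
z(FA) = z(0.08000) = -1.4051
d' = 2.4746 − (-1.4051) = 3.8797

d' = 3.880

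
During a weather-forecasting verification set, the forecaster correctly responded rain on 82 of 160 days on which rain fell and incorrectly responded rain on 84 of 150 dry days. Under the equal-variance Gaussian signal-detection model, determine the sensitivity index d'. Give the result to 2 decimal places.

d' = -0.12

H = 82/160 = 0.5125
FA = 84/150 = 0.5600
z(H) = z(0.5125) = 0.031
z(FA) = z(0.5600) = 0.151
d' = z(H) − z(FA) = 0.031 − 0.151 = -0.120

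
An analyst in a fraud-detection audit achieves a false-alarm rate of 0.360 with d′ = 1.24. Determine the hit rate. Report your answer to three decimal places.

z(false-alarm rate) = z(0.360) = -0.3585
z(H) = z(FA) + d' = -0.3585 + 1.24 = 0.8815
hit rate = Φ(0.8815) = 0.8110

hit rate = 0.811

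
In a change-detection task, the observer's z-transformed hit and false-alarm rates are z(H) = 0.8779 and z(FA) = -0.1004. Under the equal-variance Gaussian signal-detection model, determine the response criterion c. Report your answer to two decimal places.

c = −½·[z(H) + z(FA)] = −½·(0.8779 + (-0.1004)) = -0.38875

c = -0.39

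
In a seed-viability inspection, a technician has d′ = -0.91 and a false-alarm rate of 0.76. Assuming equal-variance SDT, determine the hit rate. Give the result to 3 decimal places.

z(false-alarm rate) = z(0.76) = 0.7063
z(H) = z(FA) + d' = 0.7063 + (-0.91) = -0.2037
hit rate = Φ(-0.2037) = 0.4193

hit rate = 0.419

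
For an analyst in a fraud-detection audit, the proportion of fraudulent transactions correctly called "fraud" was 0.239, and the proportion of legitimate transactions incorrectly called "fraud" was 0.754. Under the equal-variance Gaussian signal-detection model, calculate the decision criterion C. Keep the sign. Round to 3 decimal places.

z(0.239) = -0.7095, z(0.754) = 0.6871
c = −½·[z(H) + z(FA)] = −0.5 × (-0.7095 + 0.6871) = 0.0112
c > 0: the analyst has a conservative response bias.

C = 0.011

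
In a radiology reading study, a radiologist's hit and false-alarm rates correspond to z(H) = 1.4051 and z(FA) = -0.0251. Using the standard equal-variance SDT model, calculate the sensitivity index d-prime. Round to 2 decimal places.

d' = z(H) − z(FA) = 1.4051 − (-0.0251) = 1.4302

d-prime = 1.43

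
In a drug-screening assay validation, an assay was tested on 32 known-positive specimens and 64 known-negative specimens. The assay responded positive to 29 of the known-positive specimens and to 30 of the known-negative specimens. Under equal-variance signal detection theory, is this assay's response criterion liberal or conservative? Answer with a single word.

z(H) = 1.318, z(FA) = -0.078
c = −½·(z(H) + z(FA)) = -0.620
c < 0 → liberal criterion (biased toward responding “yes”).

liberal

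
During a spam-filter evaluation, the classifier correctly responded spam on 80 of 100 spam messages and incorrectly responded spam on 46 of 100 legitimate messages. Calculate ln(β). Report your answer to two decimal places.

H = 80/100 = 0.8000
FA = 46/100 = 0.4600
Φ⁻¹(H) = 0.842
Φ⁻¹(FA) = -0.100
ln β = −½·[z(H)² − z(FA)²] = −0.5 × (0.709 − 0.010) = -0.3495

ln β = -0.35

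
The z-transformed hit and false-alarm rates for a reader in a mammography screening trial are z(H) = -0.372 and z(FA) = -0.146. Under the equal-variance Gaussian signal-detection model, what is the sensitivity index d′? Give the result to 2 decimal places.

d′ = -0.23

d' = z(H) − z(FA) = -0.372 − (-0.146) = -0.226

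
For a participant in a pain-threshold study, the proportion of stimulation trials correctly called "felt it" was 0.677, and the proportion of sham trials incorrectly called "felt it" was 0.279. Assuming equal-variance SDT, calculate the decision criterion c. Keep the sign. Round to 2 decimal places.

z(H) = 0.4593
z(FA) = -0.5858
c = −½·[z(H) + z(FA)] = −0.5 × (0.4593 + (-0.5858)) = 0.06325
c > 0: the participant has a conservative response bias.

c = 0.06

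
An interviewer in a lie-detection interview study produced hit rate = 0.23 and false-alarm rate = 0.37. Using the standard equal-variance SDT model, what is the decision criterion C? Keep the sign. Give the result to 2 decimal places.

z(H) = z(0.23) = -0.739
z(FA) = z(0.37) = -0.332
c = −½·[z(H) + z(FA)] = −0.5 × (-0.739 + (-0.332)) = 0.5355

C = 0.54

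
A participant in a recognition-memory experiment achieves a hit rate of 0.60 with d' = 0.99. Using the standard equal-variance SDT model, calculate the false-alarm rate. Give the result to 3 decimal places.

false-alarm rate = 0.231

z(hit rate) = z(0.60) = 0.2533
z(FA) = z(H) − d' = 0.2533 − 0.99 = -0.7367
false-alarm rate = Φ(-0.7367) = 0.2307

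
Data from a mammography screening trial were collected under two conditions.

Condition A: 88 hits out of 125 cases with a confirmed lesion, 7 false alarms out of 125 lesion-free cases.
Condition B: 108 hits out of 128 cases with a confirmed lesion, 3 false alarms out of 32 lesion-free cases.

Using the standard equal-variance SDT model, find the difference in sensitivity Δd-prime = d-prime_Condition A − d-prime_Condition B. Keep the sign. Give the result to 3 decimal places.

Δd-prime = -0.203

Condition A: z(0.7040) = 0.5359, z(0.0560) = -1.5893, d' = 2.1252
Condition B: z(0.8438) = 1.0102, z(0.0938) = -1.3177, d' = 2.3279
Δd' = d'_Condition A − d'_Condition B = 2.1252 − 2.3279 = -0.2027
Condition B has the higher sensitivity.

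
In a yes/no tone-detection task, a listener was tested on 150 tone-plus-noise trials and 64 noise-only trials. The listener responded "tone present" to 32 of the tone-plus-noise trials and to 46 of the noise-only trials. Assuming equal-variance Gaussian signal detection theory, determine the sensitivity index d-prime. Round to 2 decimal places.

d-prime = -1.37

H = 32/150 = 0.2133
FA = 46/64 = 0.7188
Φ⁻¹(H) = -0.795
Φ⁻¹(FA) = 0.579
d' = z(H) − z(FA) = -0.795 − 0.579 = -1.374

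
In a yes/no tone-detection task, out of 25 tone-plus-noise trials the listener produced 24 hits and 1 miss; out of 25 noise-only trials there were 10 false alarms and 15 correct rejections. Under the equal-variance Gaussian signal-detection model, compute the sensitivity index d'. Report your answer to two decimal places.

H = 24/25 = 0.9600
FA = 10/25 = 0.4000
z(H) = z(0.9600) = 1.7507
z(FA) = z(0.4000) = -0.2533
d' = z(H) − z(FA) = 1.7507 − (-0.2533) = 2.0040

d' = 2.00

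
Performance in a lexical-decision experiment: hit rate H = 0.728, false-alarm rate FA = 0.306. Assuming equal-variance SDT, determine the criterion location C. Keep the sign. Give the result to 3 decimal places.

C = -0.050

z(0.728) = 0.6068, z(0.306) = -0.5072
c = −½·[z(H) + z(FA)] = −0.5 × (0.6068 + (-0.5072)) = -0.0498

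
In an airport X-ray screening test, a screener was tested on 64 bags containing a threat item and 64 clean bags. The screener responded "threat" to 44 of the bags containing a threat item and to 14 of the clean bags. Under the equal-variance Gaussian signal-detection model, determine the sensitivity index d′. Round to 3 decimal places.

d′ = 1.265

H = 44/64 = 0.6875
FA = 14/64 = 0.2188
z(H) = 0.4888
z(FA) = -0.7763
d' = z(H) − z(FA) = 0.4888 − (-0.7763) = 1.2651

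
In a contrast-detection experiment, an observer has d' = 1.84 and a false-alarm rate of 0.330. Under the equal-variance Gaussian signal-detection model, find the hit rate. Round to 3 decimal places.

z(false-alarm rate) = z(0.330) = -0.4399
z(H) = z(FA) + d' = -0.4399 + 1.84 = 1.4001
hit rate = Φ(1.4001) = 0.9193

hit rate = 0.919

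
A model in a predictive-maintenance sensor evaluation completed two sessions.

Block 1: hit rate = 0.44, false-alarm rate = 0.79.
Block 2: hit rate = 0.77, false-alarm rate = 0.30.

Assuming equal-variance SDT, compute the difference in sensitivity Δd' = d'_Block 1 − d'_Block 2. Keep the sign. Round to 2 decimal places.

Block 1: z(0.44) = -0.151, z(0.79) = 0.806, d' = -0.957
Block 2: z(0.77) = 0.739, z(0.30) = -0.524, d' = 1.263
Δd' = d'_Block 1 − d'_Block 2 = -0.957 − 1.263 = -2.220
Block 2 has the higher sensitivity.

Δd' = -2.22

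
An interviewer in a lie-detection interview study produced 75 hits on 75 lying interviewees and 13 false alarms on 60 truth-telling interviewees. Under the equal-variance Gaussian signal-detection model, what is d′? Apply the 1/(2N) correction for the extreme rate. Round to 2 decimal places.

d′ = 3.26

The hit rate is 75/75 = 1, so apply the 1/(2N) correction: H → 1 − 1/(2·75) = 0.99333.
z(H) = z(0.99333) = 2.475
z(FA) = z(0.21667) = -0.783
d' = 2.475 − (-0.783) = 3.258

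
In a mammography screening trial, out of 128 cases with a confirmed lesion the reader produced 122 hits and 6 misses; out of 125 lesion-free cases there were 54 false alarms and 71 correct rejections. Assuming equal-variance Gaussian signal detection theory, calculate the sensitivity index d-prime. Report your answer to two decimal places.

d-prime = 1.85

H = 122/128 = 0.9531
FA = 54/125 = 0.4320
z(0.9531) = 1.6757, z(0.4320) = -0.1713
d' = z(H) − z(FA) = 1.6757 − (-0.1713) = 1.8470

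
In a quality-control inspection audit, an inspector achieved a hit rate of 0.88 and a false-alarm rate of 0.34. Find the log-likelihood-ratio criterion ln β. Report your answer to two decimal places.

ln β = -0.61

z(H) = z(0.88) = 1.175
z(FA) = z(0.34) = -0.412
ln β = −½·[z(H)² − z(FA)²] = −0.5 × (1.381 − 0.170) = -0.6055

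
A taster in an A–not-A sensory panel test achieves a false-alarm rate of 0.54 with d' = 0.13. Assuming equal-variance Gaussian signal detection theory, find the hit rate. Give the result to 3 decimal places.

hit rate = 0.591

z(false-alarm rate) = z(0.54) = 0.1004
z(H) = z(FA) + d' = 0.1004 + 0.13 = 0.2304
hit rate = Φ(0.2304) = 0.5911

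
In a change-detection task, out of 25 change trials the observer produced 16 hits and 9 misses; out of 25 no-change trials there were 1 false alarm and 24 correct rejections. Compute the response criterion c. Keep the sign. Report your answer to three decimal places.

H = 16/25 = 0.6400
FA = 1/25 = 0.0400
Φ⁻¹(0.6400) = 0.3585, Φ⁻¹(0.0400) = -1.7507
c = −½·[z(H) + z(FA)] = −0.5 × (0.3585 + (-1.7507)) = 0.6961
c > 0: the observer has a conservative response bias.

c = 0.696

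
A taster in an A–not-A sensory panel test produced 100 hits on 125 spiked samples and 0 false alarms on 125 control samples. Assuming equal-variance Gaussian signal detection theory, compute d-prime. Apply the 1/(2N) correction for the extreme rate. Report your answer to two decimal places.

The false-alarm rate is 0/125 = 0, so apply the 1/(2N) correction: FA → 1/(2·125) = 0.00400.
z(H) = z(0.80000) = 0.842
z(FA) = z(0.00400) = -2.652
d' = 0.842 − (-2.652) = 3.494

d-prime = 3.49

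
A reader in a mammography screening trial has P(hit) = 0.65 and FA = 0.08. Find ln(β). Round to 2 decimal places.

ln β = 0.91

z(H) = z(0.65) = 0.385
z(FA) = z(0.08) = -1.405
ln β = −½·[z(H)² − z(FA)²] = −0.5 × (0.148 − 1.974) = 0.913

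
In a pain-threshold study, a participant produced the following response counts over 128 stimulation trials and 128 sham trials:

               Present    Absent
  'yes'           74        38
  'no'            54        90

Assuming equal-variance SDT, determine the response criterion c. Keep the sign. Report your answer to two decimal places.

c = 0.17

H = 74/128 = 0.5781
FA = 38/128 = 0.2969
z(0.5781) = 0.197, z(0.2969) = -0.533
c = −½·[z(H) + z(FA)] = −0.5 × (0.197 + (-0.533)) = 0.168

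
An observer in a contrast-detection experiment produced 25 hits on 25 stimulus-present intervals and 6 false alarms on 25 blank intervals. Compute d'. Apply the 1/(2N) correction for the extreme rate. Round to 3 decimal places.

d' = 2.760

The hit rate is 25/25 = 1, so apply the 1/(2N) correction: H → 1 − 1/(2·25) = 0.98000.
z(H) = z(0.98000) = 2.0537
z(FA) = z(0.24000) = -0.7063
d' = 2.0537 − (-0.7063) = 2.7600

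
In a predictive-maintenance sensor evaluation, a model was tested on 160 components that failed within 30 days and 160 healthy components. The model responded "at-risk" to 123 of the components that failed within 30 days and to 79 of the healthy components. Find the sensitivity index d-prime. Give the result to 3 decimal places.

d-prime = 0.750

H = 123/160 = 0.7688
FA = 79/160 = 0.4938
z(H) = 0.7349
z(FA) = -0.0155
d' = z(H) − z(FA) = 0.7349 − (-0.0155) = 0.7504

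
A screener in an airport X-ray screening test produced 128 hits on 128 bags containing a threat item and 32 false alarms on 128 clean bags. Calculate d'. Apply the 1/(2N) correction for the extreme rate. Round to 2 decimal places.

The hit rate is 128/128 = 1, so apply the 1/(2N) correction: H → 1 − 1/(2·128) = 0.99609.
z(H) = z(0.99609) = 2.660
z(FA) = z(0.25000) = -0.674
d' = 2.660 − (-0.674) = 3.334

d' = 3.33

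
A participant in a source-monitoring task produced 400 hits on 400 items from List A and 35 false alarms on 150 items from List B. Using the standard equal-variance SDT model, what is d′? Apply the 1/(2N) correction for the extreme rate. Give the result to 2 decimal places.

d′ = 3.75

The hit rate is 400/400 = 1, so apply the 1/(2N) correction: H → 1 − 1/(2·400) = 0.99875.
z(H) = z(0.99875) = 3.023
z(FA) = z(0.23333) = -0.728
d' = 3.023 − (-0.728) = 3.751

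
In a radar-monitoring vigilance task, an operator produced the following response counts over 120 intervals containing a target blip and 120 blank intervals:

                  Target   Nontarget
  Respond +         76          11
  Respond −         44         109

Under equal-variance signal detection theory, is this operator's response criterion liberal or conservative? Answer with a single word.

z(H) = 0.341, z(FA) = -1.331
c = −½·(z(H) + z(FA)) = 0.495
c > 0 → conservative criterion (biased toward responding “no”).

conservative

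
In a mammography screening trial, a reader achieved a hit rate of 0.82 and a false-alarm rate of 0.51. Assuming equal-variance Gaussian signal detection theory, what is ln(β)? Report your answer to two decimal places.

ln β = -0.42

Φ⁻¹(H) = Φ⁻¹(0.82) = 0.915
Φ⁻¹(FA) = Φ⁻¹(0.51) = 0.025
ln β = −½·[z(H)² − z(FA)²] = −0.5 × (0.837 − 0.001) = -0.418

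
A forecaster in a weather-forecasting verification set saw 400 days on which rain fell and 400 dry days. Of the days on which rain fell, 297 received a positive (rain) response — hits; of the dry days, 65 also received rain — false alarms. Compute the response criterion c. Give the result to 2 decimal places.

H = 297/400 = 0.7425
FA = 65/400 = 0.1625
z(H) = z(0.7425) = 0.6511
z(FA) = z(0.1625) = -0.9842
c = −½·[z(H) + z(FA)] = −0.5 × (0.6511 + (-0.9842)) = 0.16655

c = 0.17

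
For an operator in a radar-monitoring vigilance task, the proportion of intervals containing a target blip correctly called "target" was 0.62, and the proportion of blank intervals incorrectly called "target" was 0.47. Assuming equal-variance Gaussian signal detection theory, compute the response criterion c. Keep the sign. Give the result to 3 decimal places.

z(H) = z(0.62) = 0.3055
z(FA) = z(0.47) = -0.0753
c = −½·[z(H) + z(FA)] = −0.5 × (0.3055 + (-0.0753)) = -0.1151
c < 0: the operator has a liberal response bias.

c = -0.115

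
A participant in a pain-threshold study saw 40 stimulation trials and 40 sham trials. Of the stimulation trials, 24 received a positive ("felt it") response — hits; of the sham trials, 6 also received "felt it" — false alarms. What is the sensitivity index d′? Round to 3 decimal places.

H = 24/40 = 0.6000
FA = 6/40 = 0.1500
z(0.6000) = 0.2533, z(0.1500) = -1.0364
d' = z(H) − z(FA) = 0.2533 − (-1.0364) = 1.2897

d′ = 1.290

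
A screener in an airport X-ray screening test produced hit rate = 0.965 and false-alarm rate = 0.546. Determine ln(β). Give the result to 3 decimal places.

z(H) = z(0.965) = 1.8119
z(FA) = z(0.546) = 0.1156
ln β = −½·[z(H)² − z(FA)²] = −0.5 × (3.2830 − 0.0134) = -1.6348

ln β = -1.635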